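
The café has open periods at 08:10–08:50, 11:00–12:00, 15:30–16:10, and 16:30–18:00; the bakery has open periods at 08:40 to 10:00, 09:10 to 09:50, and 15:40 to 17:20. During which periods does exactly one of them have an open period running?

Second set merges to 08:40-10:00, 15:40-17:20.
Only in the first: 08:10-08:40, 11:00-12:00, 15:30-15:40, 17:20-18:00.
Only in the second: 08:50-10:00, 16:10-16:30.
Together these are the periods covered by exactly one.

08:10-08:40, 08:50-10:00, 11:00-12:00, 15:30-15:40, 16:10-16:30, 17:20-18:00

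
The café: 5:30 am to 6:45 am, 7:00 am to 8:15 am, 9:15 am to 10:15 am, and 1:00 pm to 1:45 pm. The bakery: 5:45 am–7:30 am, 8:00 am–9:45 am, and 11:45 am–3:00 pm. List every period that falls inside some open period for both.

5:30 am–6:45 am meets the second set on 5:45 am–6:45 am.
7:00 am–8:15 am meets the second set on 7:00 am–7:30 am, 8:00 am–8:15 am.
9:15 am–10:15 am meets the second set on 9:15 am–9:45 am.
1:00 pm–1:45 pm meets the second set on 1:00 pm–1:45 pm.

5:45 am–6:45 am, 7:00 am–7:30 am, 8:00 am–8:15 am, 9:15 am–9:45 am, 1:00 pm–1:45 pm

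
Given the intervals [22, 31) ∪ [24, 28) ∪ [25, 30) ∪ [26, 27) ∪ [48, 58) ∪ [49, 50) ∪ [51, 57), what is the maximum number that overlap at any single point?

4

At 26, 4 of the intervals are simultaneously active.
No point has more.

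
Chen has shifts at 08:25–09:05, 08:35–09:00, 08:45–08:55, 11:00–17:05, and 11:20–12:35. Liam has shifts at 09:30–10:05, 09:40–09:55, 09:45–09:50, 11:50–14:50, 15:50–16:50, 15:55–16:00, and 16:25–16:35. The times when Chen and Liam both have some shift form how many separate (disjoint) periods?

2

Merge the first list: 08:25-09:05, 11:00-17:05.
Merge the second list: 09:30-10:05, 11:50-14:50, 15:50-16:50.
A ∩ B = 11:50-14:50, 15:50-16:50.
That is 2 disjoint pieces.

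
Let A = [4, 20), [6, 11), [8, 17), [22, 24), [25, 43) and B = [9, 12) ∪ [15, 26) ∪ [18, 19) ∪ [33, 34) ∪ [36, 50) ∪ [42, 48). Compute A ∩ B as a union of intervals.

Merge the first list: [4, 20), [22, 24), [25, 43).
Merge the second list: [9, 12), [15, 26), [33, 34), [36, 50).
[4, 20) meets the second set on [9, 12), [15, 20).
[22, 24) meets the second set on [22, 24).
[25, 43) meets the second set on [25, 26), [33, 34), [36, 43).

[9, 12) ∪ [15, 20) ∪ [22, 24) ∪ [25, 26) ∪ [33, 34) ∪ [36, 43)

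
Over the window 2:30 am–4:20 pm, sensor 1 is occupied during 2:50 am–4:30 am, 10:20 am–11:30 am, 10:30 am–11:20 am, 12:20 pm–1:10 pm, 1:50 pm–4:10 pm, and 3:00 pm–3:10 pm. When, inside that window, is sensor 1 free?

After merging, the occupied span is 2:50 am–4:30 am, 10:20 am–11:30 am, 12:20 pm–1:10 pm, 1:50 pm–4:10 pm.
Gaps within 2:30 am–4:20 pm: 2:30 am–2:50 am, 4:30 am–10:20 am, 11:30 am–12:20 pm, 1:10 pm–1:50 pm, 4:10 pm–4:20 pm.

2:30 am–2:50 am, 4:30 am–10:20 am, 11:30 am–12:20 pm, 1:10 pm–1:50 pm, 4:10 pm–4:20 pm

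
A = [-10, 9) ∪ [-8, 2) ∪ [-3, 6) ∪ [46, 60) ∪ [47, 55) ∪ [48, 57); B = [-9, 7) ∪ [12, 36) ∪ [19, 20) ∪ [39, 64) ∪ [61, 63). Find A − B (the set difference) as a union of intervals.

A, merged: [-10, 9), [46, 60).
B, merged: [-9, 7), [12, 36), [39, 64).
[-10, 9) with B removed leaves [-10, -9), [7, 9).
[46, 60) lies entirely inside B → drops out.

[-10, -9) ∪ [7, 9)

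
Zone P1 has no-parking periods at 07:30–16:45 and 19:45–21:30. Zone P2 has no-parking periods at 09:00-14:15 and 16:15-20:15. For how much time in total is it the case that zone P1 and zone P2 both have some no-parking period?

A ∩ B = 09:00-14:15, 16:15-16:45, 19:45-20:15.
Total: 5 h 15 min + 30 min + 30 min = 6 h 15 min.

6 h 15 min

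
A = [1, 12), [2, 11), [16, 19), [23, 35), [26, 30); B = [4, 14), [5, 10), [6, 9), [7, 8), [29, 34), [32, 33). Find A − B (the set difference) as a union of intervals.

[1, 4) ∪ [16, 19) ∪ [23, 29) ∪ [34, 35)

A, merged: [1, 12), [16, 19), [23, 35).
B, merged: [4, 14), [29, 34).
[1, 12) \ B = [1, 4).
[16, 19): nothing removed.
[23, 35) \ B = [23, 29), [34, 35).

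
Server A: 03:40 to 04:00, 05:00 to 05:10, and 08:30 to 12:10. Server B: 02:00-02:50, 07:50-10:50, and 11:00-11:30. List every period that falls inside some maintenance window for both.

08:30–10:50, 11:00–11:30

03:40–04:00 falls entirely outside B.
05:00–05:10 falls entirely outside B.
08:30–12:10 overlaps B on 08:30–10:50, 11:00–11:30.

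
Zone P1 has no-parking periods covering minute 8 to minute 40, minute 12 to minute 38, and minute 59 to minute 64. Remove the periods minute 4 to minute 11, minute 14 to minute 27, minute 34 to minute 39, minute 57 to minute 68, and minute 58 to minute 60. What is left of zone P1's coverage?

First set merges to minute 8 to minute 40, minute 59 to minute 64.
Second set merges to minute 4 to minute 11, minute 14 to minute 27, minute 34 to minute 39, minute 57 to minute 68.
minute 8 to minute 40 with B removed leaves minute 11 to minute 14, minute 27 to minute 34, minute 39 to minute 40.
minute 59 to minute 64 lies entirely inside B → drops out.

minute 11 to minute 14, minute 27 to minute 34, minute 39 to minute 40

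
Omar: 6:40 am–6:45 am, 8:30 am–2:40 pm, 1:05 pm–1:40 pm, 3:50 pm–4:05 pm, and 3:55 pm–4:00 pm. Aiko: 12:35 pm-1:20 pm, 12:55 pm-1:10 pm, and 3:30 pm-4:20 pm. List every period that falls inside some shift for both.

First set merges to 6:40 am–6:45 am, 8:30 am–2:40 pm, 3:50 pm–4:05 pm.
Second set merges to 12:35 pm–1:20 pm, 3:30 pm–4:20 pm.
6:40 am–6:45 am: no overlap with the second set.
8:30 am–2:40 pm meets the second set on 12:35 pm–1:20 pm.
3:50 pm–4:05 pm meets the second set on 3:50 pm–4:05 pm.

12:35 pm–1:20 pm, 3:50 pm–4:05 pm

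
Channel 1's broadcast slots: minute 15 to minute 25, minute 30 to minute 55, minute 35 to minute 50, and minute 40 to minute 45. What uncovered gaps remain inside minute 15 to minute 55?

After merging, the occupied span is minute 15 to minute 25, minute 30 to minute 55.
Uncovered inside minute 15 to minute 55: minute 25 to minute 30.

minute 25 to minute 30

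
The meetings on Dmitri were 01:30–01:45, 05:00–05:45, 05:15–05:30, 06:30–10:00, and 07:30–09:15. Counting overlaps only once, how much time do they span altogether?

Merged: 01:30-01:45, 05:00-05:45, 06:30-10:00.
Lengths: 15 min + 45 min + 3 h 30 min = 4 h 30 min.

4 h 30 min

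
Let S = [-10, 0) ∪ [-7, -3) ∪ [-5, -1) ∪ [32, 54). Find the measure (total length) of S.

Merged: [-10, 0), [32, 54).
Lengths: 10 + 22 = 32.

32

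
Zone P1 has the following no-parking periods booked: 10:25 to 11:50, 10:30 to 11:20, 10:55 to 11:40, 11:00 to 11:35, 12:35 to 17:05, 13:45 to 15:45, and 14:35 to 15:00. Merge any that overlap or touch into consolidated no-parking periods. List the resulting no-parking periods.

10:30–11:20 overlaps/touches 10:25–11:50 → extend to 10:25–11:50.
10:55–11:40 overlaps/touches 10:25–11:50 → extend to 10:25–11:50.
11:00–11:35 overlaps/touches 10:25–11:50 → extend to 10:25–11:50.
12:35–17:05 is disjoint → start new block.
13:45–15:45 overlaps/touches 12:35–17:05 → extend to 12:35–17:05.
14:35–15:00 overlaps/touches 12:35–17:05 → extend to 12:35–17:05.

10:25–11:50, 12:35–17:05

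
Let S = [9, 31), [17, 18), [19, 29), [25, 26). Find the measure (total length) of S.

22

Merged: [9, 31).
Length: 22.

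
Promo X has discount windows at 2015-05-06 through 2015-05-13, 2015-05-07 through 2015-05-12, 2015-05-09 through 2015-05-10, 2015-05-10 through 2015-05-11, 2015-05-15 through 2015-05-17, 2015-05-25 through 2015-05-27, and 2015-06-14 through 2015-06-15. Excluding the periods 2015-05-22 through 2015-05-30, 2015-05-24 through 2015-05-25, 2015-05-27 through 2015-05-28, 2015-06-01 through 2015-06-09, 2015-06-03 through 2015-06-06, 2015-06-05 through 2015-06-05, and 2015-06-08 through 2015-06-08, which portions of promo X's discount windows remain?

2015-05-06 through 2015-05-13, 2015-05-15 through 2015-05-17, 2015-06-14 through 2015-06-15

Merge the first list: 2015-05-06 through 2015-05-13, 2015-05-15 through 2015-05-17, 2015-05-25 through 2015-05-27, 2015-06-14 through 2015-06-15.
Merge the second list: 2015-05-22 through 2015-05-30, 2015-06-01 through 2015-06-09.
2015-05-06 through 2015-05-13 is untouched.
2015-05-15 through 2015-05-17 is untouched.
2015-05-25 through 2015-05-27 lies entirely inside B → drops out.
2015-06-14 through 2015-06-15 is untouched.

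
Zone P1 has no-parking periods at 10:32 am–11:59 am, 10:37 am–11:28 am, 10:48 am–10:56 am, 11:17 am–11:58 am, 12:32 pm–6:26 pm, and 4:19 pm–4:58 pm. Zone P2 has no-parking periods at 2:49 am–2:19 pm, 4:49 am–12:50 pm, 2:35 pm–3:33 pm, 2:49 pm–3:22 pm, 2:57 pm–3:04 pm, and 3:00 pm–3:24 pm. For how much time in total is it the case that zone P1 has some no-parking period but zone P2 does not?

3 h 9 min

A, merged: 10:32 am–11:59 am, 12:32 pm–6:26 pm.
B, merged: 2:49 am–2:19 pm, 2:35 pm–3:33 pm.
A \ B = 2:19 pm–2:35 pm, 3:33 pm–6:26 pm.
Total: 16 min + 2 h 53 min = 3 h 9 min.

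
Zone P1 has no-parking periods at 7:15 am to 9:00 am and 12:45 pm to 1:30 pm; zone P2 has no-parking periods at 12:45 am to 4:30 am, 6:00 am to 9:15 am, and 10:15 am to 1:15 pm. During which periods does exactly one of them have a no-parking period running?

12:45 am–4:30 am, 6:00 am–7:15 am, 9:00 am–9:15 am, 10:15 am–12:45 pm, 1:15 pm–1:30 pm

A but not B: 1:15 pm–1:30 pm.
B but not A: 12:45 am–4:30 am, 6:00 am–7:15 am, 9:00 am–9:15 am, 10:15 am–12:45 pm.
Combining gives A △ B.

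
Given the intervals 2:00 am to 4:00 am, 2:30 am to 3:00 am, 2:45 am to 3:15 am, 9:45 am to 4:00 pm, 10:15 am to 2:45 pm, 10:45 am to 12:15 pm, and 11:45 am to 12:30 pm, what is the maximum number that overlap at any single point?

At 11:45 am, 4 of the intervals are simultaneously active.
No point has more.

4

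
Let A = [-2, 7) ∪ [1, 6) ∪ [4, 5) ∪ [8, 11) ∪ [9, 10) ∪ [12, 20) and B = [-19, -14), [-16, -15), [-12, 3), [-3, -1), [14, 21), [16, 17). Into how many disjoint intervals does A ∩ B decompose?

2

Merge the first list: [-2, 7), [8, 11), [12, 20).
Merge the second list: [-19, -14), [-12, 3), [14, 21).
A ∩ B = [-2, 3), [14, 20).
That is 2 disjoint pieces.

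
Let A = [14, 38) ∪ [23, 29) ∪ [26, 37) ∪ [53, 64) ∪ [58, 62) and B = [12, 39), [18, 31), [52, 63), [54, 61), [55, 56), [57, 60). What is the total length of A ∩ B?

34

First set merges to [14, 38), [53, 64).
Second set merges to [12, 39), [52, 63).
A ∩ B = [14, 38), [53, 63).
Total: 24 + 10 = 34.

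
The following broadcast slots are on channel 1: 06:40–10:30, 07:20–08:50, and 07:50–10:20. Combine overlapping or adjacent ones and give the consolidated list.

07:20–08:50 overlaps/touches 06:40–10:30 → extend to 06:40–10:30.
07:50–10:20 overlaps/touches 06:40–10:30 → extend to 06:40–10:30.

06:40–10:30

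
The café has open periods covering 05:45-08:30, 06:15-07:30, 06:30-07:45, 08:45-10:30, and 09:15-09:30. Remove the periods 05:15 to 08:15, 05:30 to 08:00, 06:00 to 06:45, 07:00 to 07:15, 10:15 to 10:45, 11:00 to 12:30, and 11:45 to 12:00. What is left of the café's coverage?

08:15–08:30, 08:45–10:15

A, merged: 05:45–08:30, 08:45–10:30.
B, merged: 05:15–08:15, 10:15–10:45, 11:00–12:30.
05:45–08:30 with B removed leaves 08:15–08:30.
08:45–10:30 with B removed leaves 08:45–10:15.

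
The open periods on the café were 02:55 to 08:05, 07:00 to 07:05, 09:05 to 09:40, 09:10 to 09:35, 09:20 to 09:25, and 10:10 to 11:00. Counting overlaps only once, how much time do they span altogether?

6 h 35 min

Merged: 02:55–08:05, 09:05–09:40, 10:10–11:00.
Lengths: 5 h 10 min + 35 min + 50 min = 6 h 35 min.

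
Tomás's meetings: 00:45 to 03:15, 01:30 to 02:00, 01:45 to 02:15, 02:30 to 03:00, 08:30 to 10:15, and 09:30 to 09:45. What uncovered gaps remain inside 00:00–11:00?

The merged coverage is 00:45–03:15, 08:30–10:15.
Uncovered inside 00:00–11:00: 00:00–00:45, 03:15–08:30, 10:15–11:00.

00:00–00:45, 03:15–08:30, 10:15–11:00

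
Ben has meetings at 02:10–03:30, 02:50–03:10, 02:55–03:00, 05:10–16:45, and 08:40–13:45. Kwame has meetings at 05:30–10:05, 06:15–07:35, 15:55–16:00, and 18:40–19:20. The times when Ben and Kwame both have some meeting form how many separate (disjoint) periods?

First set merges to 02:10–03:30, 05:10–16:45.
Second set merges to 05:30–10:05, 15:55–16:00, 18:40–19:20.
A ∩ B = 05:30–10:05, 15:55–16:00.
That is 2 disjoint pieces.

2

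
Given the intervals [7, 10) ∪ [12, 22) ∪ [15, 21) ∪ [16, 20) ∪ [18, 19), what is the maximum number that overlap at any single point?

4

Sweep endpoints in order; track running count of active intervals.
Peak of 4 reached at 18.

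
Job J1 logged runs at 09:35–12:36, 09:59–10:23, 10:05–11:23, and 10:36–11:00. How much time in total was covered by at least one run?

Merged: 09:35-12:36.
Length: 3 h 1 min.

3 h 1 min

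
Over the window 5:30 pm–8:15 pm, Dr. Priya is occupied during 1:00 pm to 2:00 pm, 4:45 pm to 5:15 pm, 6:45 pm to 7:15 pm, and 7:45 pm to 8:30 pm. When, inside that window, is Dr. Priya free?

Covered (merged): 1:00 pm-2:00 pm, 4:45 pm-5:15 pm, 6:45 pm-7:15 pm, 7:45 pm-8:30 pm.
Gaps within 5:30 pm-8:15 pm: 5:30 pm-6:45 pm, 7:15 pm-7:45 pm.

5:30 pm-6:45 pm, 7:15 pm-7:45 pm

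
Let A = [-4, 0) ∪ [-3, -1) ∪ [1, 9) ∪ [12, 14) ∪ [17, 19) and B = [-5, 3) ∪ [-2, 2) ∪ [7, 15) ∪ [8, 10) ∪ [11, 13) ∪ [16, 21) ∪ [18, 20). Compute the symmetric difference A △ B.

First set merges to [-4, 0), [1, 9), [12, 14), [17, 19).
Second set merges to [-5, 3), [7, 15), [16, 21).
Only in the first: [3, 7).
Only in the second: [-5, -4), [0, 1), [9, 12), [14, 15), [16, 17), [19, 21).
Together these are the periods covered by exactly one.

[-5, -4) ∪ [0, 1) ∪ [3, 7) ∪ [9, 12) ∪ [14, 15) ∪ [16, 17) ∪ [19, 21)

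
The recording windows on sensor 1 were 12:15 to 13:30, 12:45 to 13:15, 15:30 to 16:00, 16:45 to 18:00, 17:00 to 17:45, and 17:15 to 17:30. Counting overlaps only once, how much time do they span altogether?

3 h

Merged: 12:15–13:30, 15:30–16:00, 16:45–18:00.
Lengths: 1 h 15 min + 30 min + 1 h 15 min = 3 h.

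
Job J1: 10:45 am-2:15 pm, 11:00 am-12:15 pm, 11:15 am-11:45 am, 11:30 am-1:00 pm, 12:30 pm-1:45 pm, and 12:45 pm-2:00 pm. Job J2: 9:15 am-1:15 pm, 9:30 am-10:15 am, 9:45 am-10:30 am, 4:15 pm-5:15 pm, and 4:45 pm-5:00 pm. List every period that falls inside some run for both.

10:45 am–1:15 pm

Merge the first list: 10:45 am–2:15 pm.
Merge the second list: 9:15 am–1:15 pm, 4:15 pm–5:15 pm.
10:45 am–2:15 pm overlaps B on 10:45 am–1:15 pm.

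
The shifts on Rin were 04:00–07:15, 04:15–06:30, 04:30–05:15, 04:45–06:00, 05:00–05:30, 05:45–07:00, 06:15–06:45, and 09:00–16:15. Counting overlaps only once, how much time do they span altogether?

Merged: 04:00-07:15, 09:00-16:15.
Lengths: 3 h 15 min + 7 h 15 min = 10 h 30 min.

10 h 30 min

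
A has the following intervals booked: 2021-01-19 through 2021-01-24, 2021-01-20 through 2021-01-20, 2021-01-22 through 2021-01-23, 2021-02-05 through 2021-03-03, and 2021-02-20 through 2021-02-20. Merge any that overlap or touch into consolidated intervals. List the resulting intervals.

2021-01-20 through 2021-01-20 overlaps/touches 2021-01-19 through 2021-01-24 → extend to 2021-01-19 through 2021-01-24.
2021-01-22 through 2021-01-23 overlaps/touches 2021-01-19 through 2021-01-24 → extend to 2021-01-19 through 2021-01-24.
2021-02-05 through 2021-03-03 is disjoint → start new block.
2021-02-20 through 2021-02-20 overlaps/touches 2021-02-05 through 2021-03-03 → extend to 2021-02-05 through 2021-03-03.

2021-01-19 through 2021-01-24, 2021-02-05 through 2021-03-03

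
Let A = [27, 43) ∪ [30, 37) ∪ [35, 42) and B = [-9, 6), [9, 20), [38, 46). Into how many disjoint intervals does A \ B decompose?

A, merged: [27, 43).
A \ B = [27, 38).
That is 1 disjoint piece.

1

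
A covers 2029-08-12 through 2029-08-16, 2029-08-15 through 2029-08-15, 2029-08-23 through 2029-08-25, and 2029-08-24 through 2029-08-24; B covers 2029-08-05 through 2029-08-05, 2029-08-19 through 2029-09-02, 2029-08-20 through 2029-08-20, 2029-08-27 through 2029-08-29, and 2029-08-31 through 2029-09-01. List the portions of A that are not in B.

Merge the first list: 2029-08-12 through 2029-08-16, 2029-08-23 through 2029-08-25.
Merge the second list: 2029-08-05 through 2029-08-05, 2029-08-19 through 2029-09-02.
2029-08-12 through 2029-08-16: no B overlap → unchanged.
2029-08-23 through 2029-08-25: fully covered by B → removed.

2029-08-12 through 2029-08-16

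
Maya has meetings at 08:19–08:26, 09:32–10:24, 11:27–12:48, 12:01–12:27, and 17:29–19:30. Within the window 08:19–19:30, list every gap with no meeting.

The merged coverage is 08:19–08:26, 09:32–10:24, 11:27–12:48, 17:29–19:30.
Complement within 08:19–19:30: 08:26–09:32, 10:24–11:27, 12:48–17:29.

08:26–09:32, 10:24–11:27, 12:48–17:29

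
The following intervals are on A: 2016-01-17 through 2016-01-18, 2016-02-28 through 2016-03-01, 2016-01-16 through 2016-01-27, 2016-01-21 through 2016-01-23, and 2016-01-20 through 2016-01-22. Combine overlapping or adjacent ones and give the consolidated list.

2016-01-16 through 2016-01-27, 2016-02-28 through 2016-03-01

Sort by start: 2016-01-16 through 2016-01-27, 2016-01-17 through 2016-01-18, 2016-01-20 through 2016-01-22, 2016-01-21 through 2016-01-23, 2016-02-28 through 2016-03-01.
2016-01-17 through 2016-01-18 overlaps/touches 2016-01-16 through 2016-01-27 → extend to 2016-01-16 through 2016-01-27.
2016-01-20 through 2016-01-22 overlaps/touches 2016-01-16 through 2016-01-27 → extend to 2016-01-16 through 2016-01-27.
2016-01-21 through 2016-01-23 overlaps/touches 2016-01-16 through 2016-01-27 → extend to 2016-01-16 through 2016-01-27.
2016-02-28 through 2016-03-01 is disjoint → start new block.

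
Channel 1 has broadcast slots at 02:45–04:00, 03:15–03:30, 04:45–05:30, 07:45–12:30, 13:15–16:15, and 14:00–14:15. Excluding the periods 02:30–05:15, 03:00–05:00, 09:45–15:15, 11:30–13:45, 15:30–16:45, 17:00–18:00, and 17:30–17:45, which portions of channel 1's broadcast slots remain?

05:15–05:30, 07:45–09:45, 15:15–15:30

Merge the first list: 02:45–04:00, 04:45–05:30, 07:45–12:30, 13:15–16:15.
Merge the second list: 02:30–05:15, 09:45–15:15, 15:30–16:45, 17:00–18:00.
02:45–04:00: fully covered by B → removed.
04:45–05:30 minus B → 05:15–05:30.
07:45–12:30 minus B → 07:45–09:45.
13:15–16:15 minus B → 15:15–15:30.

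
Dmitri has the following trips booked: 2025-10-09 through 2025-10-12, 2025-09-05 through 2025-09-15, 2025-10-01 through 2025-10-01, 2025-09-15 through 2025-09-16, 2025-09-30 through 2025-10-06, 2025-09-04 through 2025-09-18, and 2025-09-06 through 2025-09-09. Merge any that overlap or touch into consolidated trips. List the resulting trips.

2025-09-04 through 2025-09-18, 2025-09-30 through 2025-10-06, 2025-10-09 through 2025-10-12

Sort by start: 2025-09-04 through 2025-09-18, 2025-09-05 through 2025-09-15, 2025-09-06 through 2025-09-09, 2025-09-15 through 2025-09-16, 2025-09-30 through 2025-10-06, 2025-10-01 through 2025-10-01, 2025-10-09 through 2025-10-12.
2025-09-05 through 2025-09-15 overlaps/touches 2025-09-04 through 2025-09-18 → extend to 2025-09-04 through 2025-09-18.
2025-09-06 through 2025-09-09 overlaps/touches 2025-09-04 through 2025-09-18 → extend to 2025-09-04 through 2025-09-18.
2025-09-15 through 2025-09-16 overlaps/touches 2025-09-04 through 2025-09-18 → extend to 2025-09-04 through 2025-09-18.
2025-09-30 through 2025-10-06 is disjoint → start new block.
2025-10-01 through 2025-10-01 overlaps/touches 2025-09-30 through 2025-10-06 → extend to 2025-09-30 through 2025-10-06.
2025-10-09 through 2025-10-12 is disjoint → start new block.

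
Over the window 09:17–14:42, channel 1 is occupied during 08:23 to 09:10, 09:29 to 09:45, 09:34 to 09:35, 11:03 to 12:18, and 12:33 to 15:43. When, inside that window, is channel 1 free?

After merging, the occupied span is 08:23–09:10, 09:29–09:45, 11:03–12:18, 12:33–15:43.
Uncovered inside 09:17–14:42: 09:17–09:29, 09:45–11:03, 12:18–12:33.

09:17–09:29, 09:45–11:03, 12:18–12:33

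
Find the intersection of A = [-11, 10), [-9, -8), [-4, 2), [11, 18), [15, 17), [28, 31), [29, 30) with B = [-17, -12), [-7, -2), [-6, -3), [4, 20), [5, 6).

A, merged: [-11, 10), [11, 18), [28, 31).
B, merged: [-17, -12), [-7, -2), [4, 20).
[-11, 10) meets the second set on [-7, -2), [4, 10).
[11, 18) meets the second set on [11, 18).
[28, 31): no overlap with the second set.

[-7, -2) ∪ [4, 10) ∪ [11, 18)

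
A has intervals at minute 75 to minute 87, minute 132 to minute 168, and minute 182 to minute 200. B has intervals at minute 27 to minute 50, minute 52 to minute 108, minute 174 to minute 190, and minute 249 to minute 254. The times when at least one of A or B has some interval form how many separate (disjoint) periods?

A ∪ B = minute 27 to minute 50, minute 52 to minute 108, minute 132 to minute 168, minute 174 to minute 200, minute 249 to minute 254.
That is 5 disjoint pieces.

5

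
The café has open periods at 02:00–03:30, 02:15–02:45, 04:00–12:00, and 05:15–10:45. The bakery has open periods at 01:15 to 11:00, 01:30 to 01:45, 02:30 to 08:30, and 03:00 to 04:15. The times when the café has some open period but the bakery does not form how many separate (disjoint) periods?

Merge the first list: 02:00–03:30, 04:00–12:00.
Merge the second list: 01:15–11:00.
A \ B = 11:00–12:00.
That is 1 disjoint piece.

1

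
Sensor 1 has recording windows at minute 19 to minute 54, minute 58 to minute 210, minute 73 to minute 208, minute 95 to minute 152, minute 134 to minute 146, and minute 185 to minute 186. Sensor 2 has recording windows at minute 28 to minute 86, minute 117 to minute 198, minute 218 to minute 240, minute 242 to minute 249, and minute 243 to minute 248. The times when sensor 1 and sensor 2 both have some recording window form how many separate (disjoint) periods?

First set merges to minute 19 to minute 54, minute 58 to minute 210.
Second set merges to minute 28 to minute 86, minute 117 to minute 198, minute 218 to minute 240, minute 242 to minute 249.
A ∩ B = minute 28 to minute 54, minute 58 to minute 86, minute 117 to minute 198.
That is 3 disjoint pieces.

3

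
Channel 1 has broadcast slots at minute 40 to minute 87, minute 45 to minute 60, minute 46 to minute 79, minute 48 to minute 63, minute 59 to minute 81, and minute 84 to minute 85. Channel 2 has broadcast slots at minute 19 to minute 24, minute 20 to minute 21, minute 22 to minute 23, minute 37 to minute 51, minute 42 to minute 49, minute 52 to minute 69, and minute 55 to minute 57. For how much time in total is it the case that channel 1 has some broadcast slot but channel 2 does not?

19 minutes

Merge the first list: minute 40 to minute 87.
Merge the second list: minute 19 to minute 24, minute 37 to minute 51, minute 52 to minute 69.
A \ B = minute 51 to minute 52, minute 69 to minute 87.
Total: 1 minute + 18 minutes = 19 minutes.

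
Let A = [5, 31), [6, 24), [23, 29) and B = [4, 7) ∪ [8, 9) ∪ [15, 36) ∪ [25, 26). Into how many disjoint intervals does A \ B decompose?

2

Merge the first list: [5, 31).
Merge the second list: [4, 7), [8, 9), [15, 36).
A \ B = [7, 8), [9, 15).
That is 2 disjoint pieces.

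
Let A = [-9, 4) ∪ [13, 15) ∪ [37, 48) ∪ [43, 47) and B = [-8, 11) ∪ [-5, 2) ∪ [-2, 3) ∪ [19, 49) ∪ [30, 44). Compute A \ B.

Merge the first list: [-9, 4), [13, 15), [37, 48).
Merge the second list: [-8, 11), [19, 49).
[-9, 4) with B removed leaves [-9, -8).
[13, 15) is untouched.
[37, 48) lies entirely inside B → drops out.

[-9, -8) ∪ [13, 15)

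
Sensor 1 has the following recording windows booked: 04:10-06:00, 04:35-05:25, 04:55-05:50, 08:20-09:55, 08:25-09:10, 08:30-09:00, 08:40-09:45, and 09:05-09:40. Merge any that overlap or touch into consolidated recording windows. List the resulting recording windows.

04:35–05:25 overlaps/touches 04:10–06:00 → extend to 04:10–06:00.
04:55–05:50 overlaps/touches 04:10–06:00 → extend to 04:10–06:00.
08:20–09:55 is disjoint → start new block.
08:25–09:10 overlaps/touches 08:20–09:55 → extend to 08:20–09:55.
08:30–09:00 overlaps/touches 08:20–09:55 → extend to 08:20–09:55.
08:40–09:45 overlaps/touches 08:20–09:55 → extend to 08:20–09:55.
09:05–09:40 overlaps/touches 08:20–09:55 → extend to 08:20–09:55.

04:10–06:00, 08:20–09:55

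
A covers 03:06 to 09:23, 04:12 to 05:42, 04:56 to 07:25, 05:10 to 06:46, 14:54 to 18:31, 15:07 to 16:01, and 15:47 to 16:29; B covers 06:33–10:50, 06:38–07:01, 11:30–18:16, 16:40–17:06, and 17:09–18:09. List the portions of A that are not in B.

Merge the first list: 03:06–09:23, 14:54–18:31.
Merge the second list: 06:33–10:50, 11:30–18:16.
03:06–09:23 with B removed leaves 03:06–06:33.
14:54–18:31 with B removed leaves 18:16–18:31.

03:06–06:33, 18:16–18:31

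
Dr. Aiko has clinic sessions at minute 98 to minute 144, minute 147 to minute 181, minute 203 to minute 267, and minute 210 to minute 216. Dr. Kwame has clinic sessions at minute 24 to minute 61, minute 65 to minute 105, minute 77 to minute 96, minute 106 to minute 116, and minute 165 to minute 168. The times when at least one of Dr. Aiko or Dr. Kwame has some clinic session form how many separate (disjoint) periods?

4

Merge the first list: minute 98 to minute 144, minute 147 to minute 181, minute 203 to minute 267.
Merge the second list: minute 24 to minute 61, minute 65 to minute 105, minute 106 to minute 116, minute 165 to minute 168.
A ∪ B = minute 24 to minute 61, minute 65 to minute 144, minute 147 to minute 181, minute 203 to minute 267.
That is 4 disjoint pieces.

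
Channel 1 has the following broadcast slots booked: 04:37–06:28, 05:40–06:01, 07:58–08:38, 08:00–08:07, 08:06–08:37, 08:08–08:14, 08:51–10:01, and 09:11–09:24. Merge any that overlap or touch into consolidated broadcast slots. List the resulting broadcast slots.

05:40–06:01 overlaps/touches 04:37–06:28 → extend to 04:37–06:28.
07:58–08:38 is disjoint → start new block.
08:00–08:07 overlaps/touches 07:58–08:38 → extend to 07:58–08:38.
08:06–08:37 overlaps/touches 07:58–08:38 → extend to 07:58–08:38.
08:08–08:14 overlaps/touches 07:58–08:38 → extend to 07:58–08:38.
08:51–10:01 is disjoint → start new block.
09:11–09:24 overlaps/touches 08:51–10:01 → extend to 08:51–10:01.

04:37–06:28, 07:58–08:38, 08:51–10:01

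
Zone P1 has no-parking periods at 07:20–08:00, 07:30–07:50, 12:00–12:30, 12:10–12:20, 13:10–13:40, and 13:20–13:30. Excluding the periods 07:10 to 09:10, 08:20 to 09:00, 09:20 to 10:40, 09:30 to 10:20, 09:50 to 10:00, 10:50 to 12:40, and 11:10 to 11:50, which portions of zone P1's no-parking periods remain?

A, merged: 07:20–08:00, 12:00–12:30, 13:10–13:40.
B, merged: 07:10–09:10, 09:20–10:40, 10:50–12:40.
07:20–08:00: fully covered by B → removed.
12:00–12:30: fully covered by B → removed.
13:10–13:40: no B overlap → unchanged.

13:10–13:40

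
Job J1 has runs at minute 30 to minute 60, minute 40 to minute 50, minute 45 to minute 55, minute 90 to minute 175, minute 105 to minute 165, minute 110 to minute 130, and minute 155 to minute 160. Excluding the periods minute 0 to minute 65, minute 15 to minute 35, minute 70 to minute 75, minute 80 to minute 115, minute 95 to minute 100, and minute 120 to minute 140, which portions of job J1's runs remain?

minute 115 to minute 120, minute 140 to minute 175

Merge the first list: minute 30 to minute 60, minute 90 to minute 175.
Merge the second list: minute 0 to minute 65, minute 70 to minute 75, minute 80 to minute 115, minute 120 to minute 140.
minute 30 to minute 60: fully covered by B → removed.
minute 90 to minute 175 minus B → minute 115 to minute 120, minute 140 to minute 175.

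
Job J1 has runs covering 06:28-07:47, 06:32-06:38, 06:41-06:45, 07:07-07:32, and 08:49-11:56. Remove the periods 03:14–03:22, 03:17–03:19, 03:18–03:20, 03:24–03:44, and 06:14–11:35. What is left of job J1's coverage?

11:35-11:56

Merge the first list: 06:28-07:47, 08:49-11:56.
Merge the second list: 03:14-03:22, 03:24-03:44, 06:14-11:35.
06:28-07:47: fully covered by B → removed.
08:49-11:56 minus B → 11:35-11:56.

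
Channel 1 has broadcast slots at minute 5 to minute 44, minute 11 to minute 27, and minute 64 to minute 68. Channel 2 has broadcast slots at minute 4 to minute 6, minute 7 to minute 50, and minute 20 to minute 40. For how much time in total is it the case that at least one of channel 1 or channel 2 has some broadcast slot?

Merge the first list: minute 5 to minute 44, minute 64 to minute 68.
Merge the second list: minute 4 to minute 6, minute 7 to minute 50.
A ∪ B = minute 4 to minute 50, minute 64 to minute 68.
Total: 46 minutes + 4 minutes = 50 minutes.

50 minutes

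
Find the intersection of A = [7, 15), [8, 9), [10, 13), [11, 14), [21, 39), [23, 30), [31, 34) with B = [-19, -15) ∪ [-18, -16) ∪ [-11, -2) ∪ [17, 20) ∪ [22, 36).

A, merged: [7, 15), [21, 39).
B, merged: [-19, -15), [-11, -2), [17, 20), [22, 36).
[7, 15) meets no B interval.
[21, 39) ∩ B → [22, 36).

[22, 36)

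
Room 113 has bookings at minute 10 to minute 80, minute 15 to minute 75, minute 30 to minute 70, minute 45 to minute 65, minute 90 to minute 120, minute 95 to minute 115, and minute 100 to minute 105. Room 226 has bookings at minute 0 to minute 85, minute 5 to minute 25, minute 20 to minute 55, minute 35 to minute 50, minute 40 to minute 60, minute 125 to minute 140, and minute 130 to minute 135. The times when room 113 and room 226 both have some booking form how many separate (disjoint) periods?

1

A, merged: minute 10 to minute 80, minute 90 to minute 120.
B, merged: minute 0 to minute 85, minute 125 to minute 140.
A ∩ B = minute 10 to minute 80.
That is 1 disjoint piece.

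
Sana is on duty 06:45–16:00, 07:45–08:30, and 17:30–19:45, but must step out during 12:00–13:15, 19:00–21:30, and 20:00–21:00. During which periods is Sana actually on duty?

06:45–12:00, 13:15–16:00, 17:30–19:00

A, merged: 06:45–16:00, 17:30–19:45.
B, merged: 12:00–13:15, 19:00–21:30.
06:45–16:00 \ B = 06:45–12:00, 13:15–16:00.
17:30–19:45 \ B = 17:30–19:00.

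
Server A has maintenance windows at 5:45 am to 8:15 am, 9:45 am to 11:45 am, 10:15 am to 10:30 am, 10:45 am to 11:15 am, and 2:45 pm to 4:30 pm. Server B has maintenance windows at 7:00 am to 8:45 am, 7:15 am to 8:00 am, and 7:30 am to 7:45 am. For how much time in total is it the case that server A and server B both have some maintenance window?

1 h 15 min

First set merges to 5:45 am-8:15 am, 9:45 am-11:45 am, 2:45 pm-4:30 pm.
Second set merges to 7:00 am-8:45 am.
A ∩ B = 7:00 am-8:15 am.
Total: 1 h 15 min.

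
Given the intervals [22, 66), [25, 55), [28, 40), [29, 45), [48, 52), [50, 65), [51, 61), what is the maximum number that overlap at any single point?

5

At 51, 5 of the intervals are simultaneously active.
No point has more.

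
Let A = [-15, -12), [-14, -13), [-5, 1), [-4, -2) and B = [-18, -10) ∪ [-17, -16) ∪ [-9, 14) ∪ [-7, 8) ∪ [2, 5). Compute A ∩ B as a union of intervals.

[-15, -12) ∪ [-5, 1)

A, merged: [-15, -12), [-5, 1).
B, merged: [-18, -10), [-9, 14).
[-15, -12) ∩ B → [-15, -12).
[-5, 1) ∩ B → [-5, 1).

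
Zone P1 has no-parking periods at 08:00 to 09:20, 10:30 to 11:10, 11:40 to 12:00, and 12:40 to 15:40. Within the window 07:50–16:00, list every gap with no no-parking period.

The merged coverage is 08:00-09:20, 10:30-11:10, 11:40-12:00, 12:40-15:40.
Complement within 07:50-16:00: 07:50-08:00, 09:20-10:30, 11:10-11:40, 12:00-12:40, 15:40-16:00.

07:50-08:00, 09:20-10:30, 11:10-11:40, 12:00-12:40, 15:40-16:00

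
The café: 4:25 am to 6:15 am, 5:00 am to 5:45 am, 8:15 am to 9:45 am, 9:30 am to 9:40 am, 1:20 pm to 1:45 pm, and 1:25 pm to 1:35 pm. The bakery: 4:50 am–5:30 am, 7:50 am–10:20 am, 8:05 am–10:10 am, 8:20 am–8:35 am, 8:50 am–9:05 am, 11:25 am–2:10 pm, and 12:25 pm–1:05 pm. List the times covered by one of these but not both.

First set merges to 4:25 am-6:15 am, 8:15 am-9:45 am, 1:20 pm-1:45 pm.
Second set merges to 4:50 am-5:30 am, 7:50 am-10:20 am, 11:25 am-2:10 pm.
Only in the first: 4:25 am-4:50 am, 5:30 am-6:15 am.
Only in the second: 7:50 am-8:15 am, 9:45 am-10:20 am, 11:25 am-1:20 pm, 1:45 pm-2:10 pm.
Together these are the periods covered by exactly one.

4:25 am-4:50 am, 5:30 am-6:15 am, 7:50 am-8:15 am, 9:45 am-10:20 am, 11:25 am-1:20 pm, 1:45 pm-2:10 pm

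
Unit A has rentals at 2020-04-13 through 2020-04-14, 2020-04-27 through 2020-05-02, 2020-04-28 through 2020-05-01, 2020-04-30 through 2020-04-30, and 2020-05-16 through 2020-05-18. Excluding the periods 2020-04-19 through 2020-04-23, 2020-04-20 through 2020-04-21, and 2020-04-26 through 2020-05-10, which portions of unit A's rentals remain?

First set merges to 2020-04-13 through 2020-04-14, 2020-04-27 through 2020-05-02, 2020-05-16 through 2020-05-18.
Second set merges to 2020-04-19 through 2020-04-23, 2020-04-26 through 2020-05-10.
2020-04-13 through 2020-04-14 is untouched.
2020-04-27 through 2020-05-02 lies entirely inside B → drops out.
2020-05-16 through 2020-05-18 is untouched.

2020-04-13 through 2020-04-14, 2020-05-16 through 2020-05-18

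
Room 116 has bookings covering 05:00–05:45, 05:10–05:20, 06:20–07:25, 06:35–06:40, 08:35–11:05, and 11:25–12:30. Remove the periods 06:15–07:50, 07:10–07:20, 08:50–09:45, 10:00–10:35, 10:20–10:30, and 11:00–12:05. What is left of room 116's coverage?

First set merges to 05:00–05:45, 06:20–07:25, 08:35–11:05, 11:25–12:30.
Second set merges to 06:15–07:50, 08:50–09:45, 10:00–10:35, 11:00–12:05.
05:00–05:45 is untouched.
06:20–07:25 lies entirely inside B → drops out.
08:35–11:05 with B removed leaves 08:35–08:50, 09:45–10:00, 10:35–11:00.
11:25–12:30 with B removed leaves 12:05–12:30.

05:00–05:45, 08:35–08:50, 09:45–10:00, 10:35–11:00, 12:05–12:30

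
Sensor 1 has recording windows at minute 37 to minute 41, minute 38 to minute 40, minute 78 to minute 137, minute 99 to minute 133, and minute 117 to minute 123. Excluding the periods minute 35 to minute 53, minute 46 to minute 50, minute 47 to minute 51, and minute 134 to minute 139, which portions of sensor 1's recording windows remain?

minute 78 to minute 134

A, merged: minute 37 to minute 41, minute 78 to minute 137.
B, merged: minute 35 to minute 53, minute 134 to minute 139.
minute 37 to minute 41 lies entirely inside B → drops out.
minute 78 to minute 137 with B removed leaves minute 78 to minute 134.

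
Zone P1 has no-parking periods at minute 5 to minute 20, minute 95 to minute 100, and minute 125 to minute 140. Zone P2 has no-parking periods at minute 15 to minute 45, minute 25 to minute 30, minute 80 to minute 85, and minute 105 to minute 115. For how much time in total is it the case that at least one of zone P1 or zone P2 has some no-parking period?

75 minutes

Second set merges to minute 15 to minute 45, minute 80 to minute 85, minute 105 to minute 115.
A ∪ B = minute 5 to minute 45, minute 80 to minute 85, minute 95 to minute 100, minute 105 to minute 115, minute 125 to minute 140.
Total: 40 minutes + 5 minutes + 5 minutes + 10 minutes + 15 minutes = 75 minutes.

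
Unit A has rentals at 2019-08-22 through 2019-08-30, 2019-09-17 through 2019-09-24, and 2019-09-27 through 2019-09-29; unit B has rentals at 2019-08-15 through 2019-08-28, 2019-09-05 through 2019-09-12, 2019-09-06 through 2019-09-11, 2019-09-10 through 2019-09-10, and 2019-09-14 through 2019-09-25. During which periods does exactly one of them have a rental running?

2019-08-15 through 2019-08-21, 2019-08-29 through 2019-08-30, 2019-09-05 through 2019-09-12, 2019-09-14 through 2019-09-16, 2019-09-25 through 2019-09-25, 2019-09-27 through 2019-09-29

Merge the second list: 2019-08-15 through 2019-08-28, 2019-09-05 through 2019-09-12, 2019-09-14 through 2019-09-25.
Only in the first: 2019-08-29 through 2019-08-30, 2019-09-27 through 2019-09-29.
Only in the second: 2019-08-15 through 2019-08-21, 2019-09-05 through 2019-09-12, 2019-09-14 through 2019-09-16, 2019-09-25 through 2019-09-25.
Together these are the periods covered by exactly one.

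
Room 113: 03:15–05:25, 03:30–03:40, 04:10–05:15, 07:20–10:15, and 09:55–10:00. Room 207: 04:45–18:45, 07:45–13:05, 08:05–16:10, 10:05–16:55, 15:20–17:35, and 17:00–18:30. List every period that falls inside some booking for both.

Merge the first list: 03:15–05:25, 07:20–10:15.
Merge the second list: 04:45–18:45.
03:15–05:25 overlaps B on 04:45–05:25.
07:20–10:15 overlaps B on 07:20–10:15.

04:45–05:25, 07:20–10:15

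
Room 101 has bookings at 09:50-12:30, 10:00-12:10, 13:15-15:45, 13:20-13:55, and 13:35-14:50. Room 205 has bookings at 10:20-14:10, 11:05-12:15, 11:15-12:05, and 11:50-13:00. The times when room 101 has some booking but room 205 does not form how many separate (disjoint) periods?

2

First set merges to 09:50–12:30, 13:15–15:45.
Second set merges to 10:20–14:10.
A \ B = 09:50–10:20, 14:10–15:45.
That is 2 disjoint pieces.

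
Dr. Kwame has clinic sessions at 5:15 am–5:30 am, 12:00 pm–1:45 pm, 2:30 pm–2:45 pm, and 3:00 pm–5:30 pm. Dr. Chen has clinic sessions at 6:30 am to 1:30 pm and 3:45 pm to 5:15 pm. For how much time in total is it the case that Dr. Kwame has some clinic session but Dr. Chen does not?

A \ B = 5:15 am–5:30 am, 1:30 pm–1:45 pm, 2:30 pm–2:45 pm, 3:00 pm–3:45 pm, 5:15 pm–5:30 pm.
Total: 15 min + 15 min + 15 min + 45 min + 15 min = 1 h 45 min.

1 h 45 min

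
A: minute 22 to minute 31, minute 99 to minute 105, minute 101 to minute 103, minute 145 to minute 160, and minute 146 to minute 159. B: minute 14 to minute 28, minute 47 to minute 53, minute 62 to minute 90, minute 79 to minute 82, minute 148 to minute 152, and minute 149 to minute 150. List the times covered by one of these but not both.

minute 14 to minute 22, minute 28 to minute 31, minute 47 to minute 53, minute 62 to minute 90, minute 99 to minute 105, minute 145 to minute 148, minute 152 to minute 160

First set merges to minute 22 to minute 31, minute 99 to minute 105, minute 145 to minute 160.
Second set merges to minute 14 to minute 28, minute 47 to minute 53, minute 62 to minute 90, minute 148 to minute 152.
Only in the first: minute 28 to minute 31, minute 99 to minute 105, minute 145 to minute 148, minute 152 to minute 160.
Only in the second: minute 14 to minute 22, minute 47 to minute 53, minute 62 to minute 90.
Together these are the periods covered by exactly one.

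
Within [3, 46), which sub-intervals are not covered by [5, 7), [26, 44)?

[3, 5) ∪ [7, 26) ∪ [44, 46)

Covered (merged): [5, 7), [26, 44).
Complement within [3, 46): [3, 5), [7, 26), [44, 46).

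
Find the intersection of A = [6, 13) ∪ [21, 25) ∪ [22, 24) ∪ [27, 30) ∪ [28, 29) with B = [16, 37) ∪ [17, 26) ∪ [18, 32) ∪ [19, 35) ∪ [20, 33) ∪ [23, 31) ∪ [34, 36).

Merge the first list: [6, 13), [21, 25), [27, 30).
Merge the second list: [16, 37).
[6, 13): no overlap with the second set.
[21, 25) meets the second set on [21, 25).
[27, 30) meets the second set on [27, 30).

[21, 25) ∪ [27, 30)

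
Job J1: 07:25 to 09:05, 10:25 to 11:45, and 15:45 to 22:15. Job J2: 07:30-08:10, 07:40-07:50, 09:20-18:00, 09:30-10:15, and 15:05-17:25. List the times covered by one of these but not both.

07:25–07:30, 08:10–09:05, 09:20–10:25, 11:45–15:45, 18:00–22:15

Second set merges to 07:30–08:10, 09:20–18:00.
A \ B = 07:25–07:30, 08:10–09:05, 18:00–22:15.
B \ A = 09:20–10:25, 11:45–15:45.
Union of the two gives the symmetric difference.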